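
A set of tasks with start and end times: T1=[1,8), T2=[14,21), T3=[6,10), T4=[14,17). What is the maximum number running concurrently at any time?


Check each time point for overlaps:
  t=6: 2 tasks active (T1, T3)
Max concurrent = 2


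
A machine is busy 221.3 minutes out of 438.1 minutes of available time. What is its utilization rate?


Utilization = busy / total × 100
= 221.3 / 438.1 × 100
= 50.5%


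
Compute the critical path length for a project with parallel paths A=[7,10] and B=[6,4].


Path A: 7 + 10 = 17
Path B: 6 + 4 = 10
Critical path = longest = max(17, 10)
= 17 (Path A)


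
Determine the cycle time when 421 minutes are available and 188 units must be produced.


Cycle time = available time / demand
= 421 / 188
= 2.24 min/unit


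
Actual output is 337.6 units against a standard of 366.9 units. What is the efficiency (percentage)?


Efficiency = (actual / standard) × 100
= (337.6 / 366.9) × 100
= 92.0%


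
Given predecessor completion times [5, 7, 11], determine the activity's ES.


ES = max of all predecessor completion times
Predecessors: [5, 7, 11]
ES = max(5, 7, 11)
= 11


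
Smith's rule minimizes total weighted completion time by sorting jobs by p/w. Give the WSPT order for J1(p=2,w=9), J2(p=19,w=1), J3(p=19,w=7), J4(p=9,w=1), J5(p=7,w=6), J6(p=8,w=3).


WSPT (Smith's rule): sort by p/w ascending
  J1: p/w = 2/9 = 0.222
  J5: p/w = 7/6 = 1.167
  J6: p/w = 8/3 = 2.667
  J3: p/w = 19/7 = 2.714
  J4: p/w = 9/1 = 9.000
  J2: p/w = 19/1 = 19.000
Order: J1 → J5 → J6 → J3 → J4 → J2


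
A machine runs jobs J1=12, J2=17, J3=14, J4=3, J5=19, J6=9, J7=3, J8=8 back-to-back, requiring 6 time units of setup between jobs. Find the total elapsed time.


Makespan = Σ processing + (n-1) × setup
= (12 + 17 + 14 + 3 + 19 + 9 + 3 + 8) + (8-1)×6
= 85 + 42
= 127 time units


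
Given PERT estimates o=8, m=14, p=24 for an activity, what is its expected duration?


te = (o + 4m + p) / 6
= (8 + 4×14 + 24) / 6
= (8 + 56 + 24) / 6
= 88 / 6
= 14.67


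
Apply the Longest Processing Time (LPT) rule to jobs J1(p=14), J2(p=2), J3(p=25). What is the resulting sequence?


LPT: sort by longest processing time first
  J3: p=25
  J1: p=14
  J2: p=2
Order: J3 → J1 → J2


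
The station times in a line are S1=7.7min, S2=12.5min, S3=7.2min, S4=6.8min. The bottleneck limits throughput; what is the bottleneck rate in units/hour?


Bottleneck = longest station time
Station times: [7.7, 12.5, 7.2, 6.8]
Max = 12.5 min
Rate = 60 / 12.5
= 4.80 units/hour (bottleneck: 12.5min)


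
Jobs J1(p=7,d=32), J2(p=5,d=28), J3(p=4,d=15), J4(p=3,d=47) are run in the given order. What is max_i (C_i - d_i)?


Lateness per job (L = C - d):
  J1: C=7, d=32, L=-25
  J2: C=12, d=28, L=-16
  J3: C=16, d=15, L=1
  J4: C=19, d=47, L=-28
Lmax = max(-25, -16, 1, -28)
= 1


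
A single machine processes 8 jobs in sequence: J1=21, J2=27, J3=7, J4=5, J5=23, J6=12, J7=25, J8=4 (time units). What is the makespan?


Sequential makespan: sum all processing times
= 21 + 27 + 7 + 5 + 23 + 12 + 25 + 4
= 124 time units


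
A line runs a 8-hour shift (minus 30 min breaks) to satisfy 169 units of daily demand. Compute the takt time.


Available = 8×60 - 30 = 450 min
Takt time = 450 / 169
= 2.66 min/unit


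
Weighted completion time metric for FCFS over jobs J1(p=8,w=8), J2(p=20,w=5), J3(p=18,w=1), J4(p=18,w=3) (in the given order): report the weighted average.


Completion times:
  J1: C=8, w×C=8×8=64
  J2: C=28, w×C=5×28=140
  J3: C=46, w×C=1×46=46
  J4: C=64, w×C=3×64=192
Sum w×C = 442
Sum w = 17
Weighted avg = 442/17
= 26.00


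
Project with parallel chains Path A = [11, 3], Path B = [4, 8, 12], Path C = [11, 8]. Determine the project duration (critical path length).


Path A: 11 + 3 = 14
Path B: 4 + 8 + 12 = 24
Path C: 11 + 8 = 19
Critical path = longest = max(14, 24, 19)
= 24 (Path B)


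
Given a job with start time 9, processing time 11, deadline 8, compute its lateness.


Completion = 9 + 11 = 20
Lateness = C - d = 20 - 8
= 12


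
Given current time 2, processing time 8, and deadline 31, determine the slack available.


Slack = due - current_time - processing
= 31 - 2 - 8
= 21


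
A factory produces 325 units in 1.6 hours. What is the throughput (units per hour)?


Throughput = units / time
= 325 / 1.6
= 203.1 units/hour


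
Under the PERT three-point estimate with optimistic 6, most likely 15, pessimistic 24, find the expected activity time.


te = (o + 4m + p) / 6
= (6 + 4×15 + 24) / 6
= (6 + 60 + 24) / 6
= 90 / 6
= 15.00


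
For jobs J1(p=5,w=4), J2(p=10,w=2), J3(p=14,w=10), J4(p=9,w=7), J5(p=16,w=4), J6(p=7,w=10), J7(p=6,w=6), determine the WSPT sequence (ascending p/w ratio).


WSPT (Smith's rule): sort by p/w ascending
  J6: p/w = 7/10 = 0.700
  J7: p/w = 6/6 = 1.000
  J1: p/w = 5/4 = 1.250
  J4: p/w = 9/7 = 1.286
  J3: p/w = 14/10 = 1.400
  J5: p/w = 16/4 = 4.000
  J2: p/w = 10/2 = 5.000
Order: J6 → J7 → J1 → J4 → J3 → J5 → J2


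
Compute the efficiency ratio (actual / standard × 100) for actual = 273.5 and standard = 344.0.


Efficiency = (actual / standard) × 100
= (273.5 / 344.0) × 100
= 79.5%


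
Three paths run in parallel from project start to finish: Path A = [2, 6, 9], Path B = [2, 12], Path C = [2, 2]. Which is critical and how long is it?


Path A: 2 + 6 + 9 = 17
Path B: 2 + 12 = 14
Path C: 2 + 2 = 4
Critical path = longest = max(17, 14, 4)
= 17 (Path A)


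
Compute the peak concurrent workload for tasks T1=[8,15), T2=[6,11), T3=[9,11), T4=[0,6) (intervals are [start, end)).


Check each time point for overlaps:
  t=9: 3 tasks active (T1, T2, T3)
Max concurrent = 3


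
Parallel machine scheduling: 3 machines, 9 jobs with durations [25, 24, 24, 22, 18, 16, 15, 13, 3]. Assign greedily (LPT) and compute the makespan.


Jobs (LPT sorted): [25, 24, 24, 22, 18, 16, 15, 13, 3]
Machines: 3
  J=25 → Machine 1 (load: 0+25=25)
  J=24 → Machine 2 (load: 0+24=24)
  J=24 → Machine 3 (load: 0+24=24)
  J=22 → Machine 2 (load: 24+22=46)
  J=18 → Machine 3 (load: 24+18=42)
  J=16 → Machine 1 (load: 25+16=41)
  J=15 → Machine 1 (load: 41+15=56)
  J=13 → Machine 3 (load: 42+13=55)
  J=3 → Machine 2 (load: 46+3=49)
Machine loads: [56, 49, 55]
Makespan = max = 56 time units


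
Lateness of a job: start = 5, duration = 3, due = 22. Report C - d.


Completion = 5 + 3 = 8
Lateness = C - d = 8 - 22
= -14


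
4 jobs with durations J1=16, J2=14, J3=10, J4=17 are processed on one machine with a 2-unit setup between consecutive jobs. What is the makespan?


Makespan = Σ processing + (n-1) × setup
= (16 + 14 + 10 + 17) + (4-1)×2
= 57 + 6
= 63 time units


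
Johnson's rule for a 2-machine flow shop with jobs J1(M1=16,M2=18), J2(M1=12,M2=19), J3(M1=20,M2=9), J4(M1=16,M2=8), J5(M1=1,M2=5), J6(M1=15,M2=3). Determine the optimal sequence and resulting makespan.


Johnson's rule:
Group 1 (M1≤M2, sort by M1): ['J5', 'J2', 'J1']
Group 2 (M1>M2, sort desc M2): ['J3', 'J4', 'J6']
Sequence: J5 → J2 → J1 → J3 → J4 → J6
Makespan calculation:
  J5: M1 done=1, M2 done=6
  J2: M1 done=13, M2 done=32
  J1: M1 done=29, M2 done=50
  J3: M1 done=49, M2 done=59
  J4: M1 done=65, M2 done=73
  J6: M1 done=80, M2 done=83
= Sequence: J5 → J2 → J1 → J3 → J4 → J6, Makespan: 83


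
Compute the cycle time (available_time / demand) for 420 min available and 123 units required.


Cycle time = available time / demand
= 420 / 123
= 3.41 min/unit


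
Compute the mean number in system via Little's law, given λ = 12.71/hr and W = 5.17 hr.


Little's law: L = λ × W
= 12.71 × 5.17
= 65.71


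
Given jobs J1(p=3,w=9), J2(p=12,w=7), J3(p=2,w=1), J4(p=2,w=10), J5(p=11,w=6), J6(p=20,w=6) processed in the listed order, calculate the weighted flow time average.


Completion times:
  J1: C=3, w×C=9×3=27
  J2: C=15, w×C=7×15=105
  J3: C=17, w×C=1×17=17
  J4: C=19, w×C=10×19=190
  J5: C=30, w×C=6×30=180
  J6: C=50, w×C=6×50=300
Sum w×C = 819
Sum w = 39
Weighted avg = 819/39
= 21.00


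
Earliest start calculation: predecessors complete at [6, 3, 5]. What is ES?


ES = max of all predecessor completion times
Predecessors: [6, 3, 5]
ES = max(6, 3, 5)
= 6


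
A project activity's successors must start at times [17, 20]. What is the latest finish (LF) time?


LF = min of all successor start times
Successors start at: [17, 20]
LF = min(17, 20)
= 17


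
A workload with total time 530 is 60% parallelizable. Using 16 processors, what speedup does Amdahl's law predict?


Amdahl's law: T_p = T × ((1-p) + p/N)
= 530 × ((1-0.6) + 0.6/16)
= 530 × (0.40 + 0.0375)
= 530 × 0.4375
= 231.88
Speedup = 530/231.88
= 2.29×


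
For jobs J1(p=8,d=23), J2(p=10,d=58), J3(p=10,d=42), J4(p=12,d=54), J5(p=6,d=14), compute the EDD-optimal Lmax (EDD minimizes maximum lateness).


EDD order: J5 → J1 → J3 → J4 → J2
Completion and lateness:
  J5: C=6, d=14, L=6-14=-8
  J1: C=14, d=23, L=14-23=-9
  J3: C=24, d=42, L=24-42=-18
  J4: C=36, d=54, L=36-54=-18
  J2: C=46, d=58, L=46-58=-12
Lmax = max(-8, -9, -18, -18, -12)
= -8


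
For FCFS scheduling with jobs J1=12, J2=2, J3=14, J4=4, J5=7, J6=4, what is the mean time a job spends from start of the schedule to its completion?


Completion times:
  J1: completes at 12
  J2: completes at 14
  J3: completes at 28
  J4: completes at 32
  J5: completes at 39
  J6: completes at 43
Sum = 168
Average = 168/6
= 28.00


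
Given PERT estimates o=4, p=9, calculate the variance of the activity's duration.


σ² = ((p - o) / 6)² = (p - o)² / 36
= (9 - 4)² / 36
= 5² / 36
= 25 / 36
= 0.6944


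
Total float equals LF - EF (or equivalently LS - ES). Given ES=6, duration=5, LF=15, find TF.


EF = ES + duration = 6 + 5 = 11
LS = LF - duration = 15 - 5 = 10
Total Float = LF - EF = 15 - 11
(or LS - ES = 10 - 6)
= 4


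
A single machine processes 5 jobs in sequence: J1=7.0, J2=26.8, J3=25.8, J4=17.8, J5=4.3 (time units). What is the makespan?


Sequential makespan: sum all processing times
= 7.0 + 26.8 + 25.8 + 17.8 + 4.3
= 81.7 time units


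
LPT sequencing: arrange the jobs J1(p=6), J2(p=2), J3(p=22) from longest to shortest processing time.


LPT: sort by longest processing time first
  J3: p=22
  J1: p=6
  J2: p=2
Order: J3 → J1 → J2


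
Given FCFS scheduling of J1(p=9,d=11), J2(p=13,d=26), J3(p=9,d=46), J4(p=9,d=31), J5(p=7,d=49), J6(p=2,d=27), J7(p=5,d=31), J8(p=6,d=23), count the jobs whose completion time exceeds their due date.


Completion vs due date:
  J1: C=9, d=11 → on time
  J2: C=22, d=26 → on time
  J3: C=31, d=46 → on time
  J4: C=40, d=31 → TARDY
  J5: C=47, d=49 → on time
  J6: C=49, d=27 → TARDY
  J7: C=54, d=31 → TARDY
  J8: C=60, d=23 → TARDY
Tardy jobs: J4, J6, J7, J8
Count = 4


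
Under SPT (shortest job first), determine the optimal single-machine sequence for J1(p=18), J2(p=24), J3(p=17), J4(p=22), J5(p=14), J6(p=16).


SPT: sort by shortest processing time
  J5: p=14
  J6: p=16
  J3: p=17
  J1: p=18
  J4: p=22
  J2: p=24
Order: J5 → J6 → J3 → J1 → J4 → J2


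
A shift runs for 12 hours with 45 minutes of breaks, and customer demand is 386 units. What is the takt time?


Available = 12×60 - 45 = 675 min
Takt time = 675 / 386
= 1.75 min/unit


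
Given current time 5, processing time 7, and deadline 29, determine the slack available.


Slack = due - current_time - processing
= 29 - 5 - 7
= 17


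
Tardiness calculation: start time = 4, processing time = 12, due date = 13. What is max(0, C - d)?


Completion = start + processing = 4 + 12 = 16
Tardiness = max(0, C - d) = max(0, 16 - 13)
= max(0, 3)
= 3


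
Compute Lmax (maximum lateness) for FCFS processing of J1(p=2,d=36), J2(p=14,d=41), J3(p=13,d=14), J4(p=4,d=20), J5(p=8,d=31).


Lateness per job (L = C - d):
  J1: C=2, d=36, L=-34
  J2: C=16, d=41, L=-25
  J3: C=29, d=14, L=15
  J4: C=33, d=20, L=13
  J5: C=41, d=31, L=10
Lmax = max(-34, -25, 15, 13, 10)
= 15


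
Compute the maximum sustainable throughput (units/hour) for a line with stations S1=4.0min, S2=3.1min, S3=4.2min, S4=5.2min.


Bottleneck = longest station time
Station times: [4.0, 3.1, 4.2, 5.2]
Max = 5.2 min
Rate = 60 / 5.2
= 11.54 units/hour (bottleneck: 5.2min)


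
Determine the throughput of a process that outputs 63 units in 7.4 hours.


Throughput = units / time
= 63 / 7.4
= 8.5 units/hour


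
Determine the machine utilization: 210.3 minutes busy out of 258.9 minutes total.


Utilization = busy / total × 100
= 210.3 / 258.9 × 100
= 81.2%


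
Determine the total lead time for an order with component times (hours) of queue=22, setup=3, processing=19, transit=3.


Lead time = queue + setup + processing + transit
= 22 + 3 + 19 + 3
= 47 hours


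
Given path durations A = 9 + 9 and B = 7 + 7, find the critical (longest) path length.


Path A: 9 + 9 = 18
Path B: 7 + 7 = 14
Critical path = longest = max(18, 14)
= 18 (Path A)


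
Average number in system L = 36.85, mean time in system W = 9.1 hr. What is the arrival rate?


Little's law: L = λW → λ = L / W
= 36.85 / 9.1
= 4.05 per hour


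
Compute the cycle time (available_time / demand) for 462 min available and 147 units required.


Cycle time = available time / demand
= 462 / 147
= 3.14 min/unit


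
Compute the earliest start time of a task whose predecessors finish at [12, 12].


ES = max of all predecessor completion times
Predecessors: [12, 12]
ES = max(12, 12)
= 12


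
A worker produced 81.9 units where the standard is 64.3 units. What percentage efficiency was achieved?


Efficiency = (actual / standard) × 100
= (81.9 / 64.3) × 100
= 127.4%


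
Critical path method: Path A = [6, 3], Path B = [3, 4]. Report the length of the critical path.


Path A: 6 + 3 = 9
Path B: 3 + 4 = 7
Critical path = longest = max(9, 7)
= 9 (Path A)


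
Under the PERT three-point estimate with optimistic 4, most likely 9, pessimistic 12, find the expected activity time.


te = (o + 4m + p) / 6
= (4 + 4×9 + 12) / 6
= (4 + 36 + 12) / 6
= 52 / 6
= 8.67


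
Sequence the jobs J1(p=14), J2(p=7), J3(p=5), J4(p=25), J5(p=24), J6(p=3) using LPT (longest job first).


LPT: sort by longest processing time first
  J4: p=25
  J5: p=24
  J1: p=14
  J2: p=7
  J3: p=5
  J6: p=3
Order: J4 → J5 → J1 → J2 → J3 → J6


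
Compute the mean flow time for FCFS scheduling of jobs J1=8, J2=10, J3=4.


Completion times:
  J1: completes at 8
  J2: completes at 18
  J3: completes at 22
Sum = 48
Average = 48/3
= 16.00


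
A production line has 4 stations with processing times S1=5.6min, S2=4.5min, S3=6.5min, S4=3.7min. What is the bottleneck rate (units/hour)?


Bottleneck = longest station time
Station times: [5.6, 4.5, 6.5, 3.7]
Max = 6.5 min
Rate = 60 / 6.5
= 9.23 units/hour (bottleneck: 6.5min)


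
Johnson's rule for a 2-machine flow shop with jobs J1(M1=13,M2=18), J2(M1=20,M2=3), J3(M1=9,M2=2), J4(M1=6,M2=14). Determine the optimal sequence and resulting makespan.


Johnson's rule:
Group 1 (M1≤M2, sort by M1): ['J4', 'J1']
Group 2 (M1>M2, sort desc M2): ['J2', 'J3']
Sequence: J4 → J1 → J2 → J3
Makespan calculation:
  J4: M1 done=6, M2 done=20
  J1: M1 done=19, M2 done=38
  J2: M1 done=39, M2 done=42
  J3: M1 done=48, M2 done=50
= Sequence: J4 → J1 → J2 → J3, Makespan: 50


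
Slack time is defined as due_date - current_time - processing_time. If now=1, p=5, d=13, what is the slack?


Slack = due - current_time - processing
= 13 - 1 - 5
= 7


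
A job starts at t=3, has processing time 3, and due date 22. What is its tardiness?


Completion = start + processing = 3 + 3 = 6
Tardiness = max(0, C - d) = max(0, 6 - 22)
= max(0, -16)
= 0


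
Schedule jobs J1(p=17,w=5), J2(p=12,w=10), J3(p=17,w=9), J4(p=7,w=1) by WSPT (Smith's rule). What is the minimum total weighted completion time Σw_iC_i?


WSPT order (by p/w): J2 → J3 → J1 → J4
  J2: C=12, w·C=10×12=120
  J3: C=29, w·C=9×29=261
  J1: C=46, w·C=5×46=230
  J4: C=53, w·C=1×53=53
Σ w·C = 664
= 664


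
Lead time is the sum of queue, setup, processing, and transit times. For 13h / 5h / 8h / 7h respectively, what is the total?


Lead time = queue + setup + processing + transit
= 13 + 5 + 8 + 7
= 33 hours


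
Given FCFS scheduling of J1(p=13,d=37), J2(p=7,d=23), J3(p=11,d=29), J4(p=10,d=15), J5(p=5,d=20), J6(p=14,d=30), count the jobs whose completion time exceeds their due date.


Completion vs due date:
  J1: C=13, d=37 → on time
  J2: C=20, d=23 → on time
  J3: C=31, d=29 → TARDY
  J4: C=41, d=15 → TARDY
  J5: C=46, d=20 → TARDY
  J6: C=60, d=30 → TARDY
Tardy jobs: J3, J4, J5, J6
Count = 4


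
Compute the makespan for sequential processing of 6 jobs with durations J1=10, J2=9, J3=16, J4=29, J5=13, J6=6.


Sequential makespan: sum all processing times
= 10 + 9 + 16 + 29 + 13 + 6
= 83 time units


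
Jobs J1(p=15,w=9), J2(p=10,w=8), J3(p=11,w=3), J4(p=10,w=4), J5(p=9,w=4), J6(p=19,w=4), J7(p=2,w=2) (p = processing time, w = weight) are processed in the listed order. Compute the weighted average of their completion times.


Completion times:
  J1: C=15, w×C=9×15=135
  J2: C=25, w×C=8×25=200
  J3: C=36, w×C=3×36=108
  J4: C=46, w×C=4×46=184
  J5: C=55, w×C=4×55=220
  J6: C=74, w×C=4×74=296
  J7: C=76, w×C=2×76=152
Sum w×C = 1295
Sum w = 34
Weighted avg = 1295/34
= 38.09


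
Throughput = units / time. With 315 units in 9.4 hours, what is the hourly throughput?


Throughput = units / time
= 315 / 9.4
= 33.5 units/hour


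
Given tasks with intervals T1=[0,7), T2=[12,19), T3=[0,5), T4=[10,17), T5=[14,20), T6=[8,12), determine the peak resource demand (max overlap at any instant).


Check each time point for overlaps:
  t=14: 3 tasks active (T2, T4, T5)
Max concurrent = 3


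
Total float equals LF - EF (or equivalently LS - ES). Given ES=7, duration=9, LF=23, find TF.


EF = ES + duration = 7 + 9 = 16
LS = LF - duration = 23 - 9 = 14
Total Float = LF - EF = 23 - 16
(or LS - ES = 14 - 7)
= 7


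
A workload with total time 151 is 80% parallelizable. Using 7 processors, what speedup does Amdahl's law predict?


Amdahl's law: T_p = T × ((1-p) + p/N)
= 151 × ((1-0.8) + 0.8/7)
= 151 × (0.20 + 0.1143)
= 151 × 0.3143
= 47.46
Speedup = 151/47.46
= 3.18×


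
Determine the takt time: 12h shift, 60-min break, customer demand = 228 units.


Available = 12×60 - 60 = 660 min
Takt time = 660 / 228
= 2.89 min/unit


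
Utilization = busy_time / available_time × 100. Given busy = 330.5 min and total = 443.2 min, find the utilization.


Utilization = busy / total × 100
= 330.5 / 443.2 × 100
= 74.6%


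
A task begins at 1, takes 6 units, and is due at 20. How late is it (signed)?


Completion = 1 + 6 = 7
Lateness = C - d = 7 - 20
= -13


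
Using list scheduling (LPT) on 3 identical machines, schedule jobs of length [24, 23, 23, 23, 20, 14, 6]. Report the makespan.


Jobs (LPT sorted): [24, 23, 23, 23, 20, 14, 6]
Machines: 3
  J=24 → Machine 1 (load: 0+24=24)
  J=23 → Machine 2 (load: 0+23=23)
  J=23 → Machine 3 (load: 0+23=23)
  J=23 → Machine 2 (load: 23+23=46)
  J=20 → Machine 3 (load: 23+20=43)
  J=14 → Machine 1 (load: 24+14=38)
  J=6 → Machine 1 (load: 38+6=44)
Machine loads: [44, 46, 43]
Makespan = max = 46 time units


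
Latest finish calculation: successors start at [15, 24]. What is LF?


LF = min of all successor start times
Successors start at: [15, 24]
LF = min(15, 24)
= 15


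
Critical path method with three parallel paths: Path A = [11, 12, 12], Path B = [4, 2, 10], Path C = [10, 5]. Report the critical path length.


Path A: 11 + 12 + 12 = 35
Path B: 4 + 2 + 10 = 16
Path C: 10 + 5 = 15
Critical path = longest = max(35, 16, 15)
= 35 (Path A)


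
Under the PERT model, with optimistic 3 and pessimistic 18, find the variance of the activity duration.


σ² = ((p - o) / 6)² = (p - o)² / 36
= (18 - 3)² / 36
= 15² / 36
= 225 / 36
= 6.2500


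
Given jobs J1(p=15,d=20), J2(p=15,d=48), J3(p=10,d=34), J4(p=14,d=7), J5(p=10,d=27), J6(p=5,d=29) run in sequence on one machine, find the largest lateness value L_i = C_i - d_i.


Lateness per job (L = C - d):
  J1: C=15, d=20, L=-5
  J2: C=30, d=48, L=-18
  J3: C=40, d=34, L=6
  J4: C=54, d=7, L=47
  J5: C=64, d=27, L=37
  J6: C=69, d=29, L=40
Lmax = max(-5, -18, 6, 47, 37, 40)
= 47


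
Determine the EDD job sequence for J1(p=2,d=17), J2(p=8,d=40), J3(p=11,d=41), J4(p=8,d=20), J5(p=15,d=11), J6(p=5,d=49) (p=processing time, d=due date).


EDD: sort by earliest due date
  J5: d=11, p=15
  J1: d=17, p=2
  J4: d=20, p=8
  J2: d=40, p=8
  J3: d=41, p=11
  J6: d=49, p=5
Order: J5 → J1 → J4 → J2 → J3 → J6


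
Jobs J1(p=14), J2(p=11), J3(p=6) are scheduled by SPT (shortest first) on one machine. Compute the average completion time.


SPT order: J3 → J2 → J1
Completion times:
  J3: C=6
  J2: C=17
  J1: C=31
Sum = 54, n = 3
Mean flow = 54/3
= 18.00


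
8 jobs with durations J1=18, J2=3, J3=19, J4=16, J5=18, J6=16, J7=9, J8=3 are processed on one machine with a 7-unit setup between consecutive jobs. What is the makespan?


Makespan = Σ processing + (n-1) × setup
= (18 + 3 + 19 + 16 + 18 + 16 + 9 + 3) + (8-1)×7
= 102 + 49
= 151 time units


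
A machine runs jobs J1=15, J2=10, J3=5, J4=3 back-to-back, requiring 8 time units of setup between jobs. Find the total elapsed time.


Makespan = Σ processing + (n-1) × setup
= (15 + 10 + 5 + 3) + (4-1)×8
= 33 + 24
= 57 time units


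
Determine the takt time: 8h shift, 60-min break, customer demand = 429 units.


Available = 8×60 - 60 = 420 min
Takt time = 420 / 429
= 0.98 min/unit


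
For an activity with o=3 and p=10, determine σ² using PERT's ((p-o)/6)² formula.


σ² = ((p - o) / 6)² = (p - o)² / 36
= (10 - 3)² / 36
= 7² / 36
= 49 / 36
= 1.3611


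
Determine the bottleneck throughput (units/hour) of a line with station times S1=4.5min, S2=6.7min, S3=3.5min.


Bottleneck = longest station time
Station times: [4.5, 6.7, 3.5]
Max = 6.7 min
Rate = 60 / 6.7
= 8.96 units/hour (bottleneck: 6.7min)


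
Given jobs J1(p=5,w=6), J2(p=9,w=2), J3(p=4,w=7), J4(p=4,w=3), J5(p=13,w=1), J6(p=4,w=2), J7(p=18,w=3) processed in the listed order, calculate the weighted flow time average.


Completion times:
  J1: C=5, w×C=6×5=30
  J2: C=14, w×C=2×14=28
  J3: C=18, w×C=7×18=126
  J4: C=22, w×C=3×22=66
  J5: C=35, w×C=1×35=35
  J6: C=39, w×C=2×39=78
  J7: C=57, w×C=3×57=171
Sum w×C = 534
Sum w = 24
Weighted avg = 534/24
= 22.25


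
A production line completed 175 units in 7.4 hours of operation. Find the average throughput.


Throughput = units / time
= 175 / 7.4
= 23.6 units/hour


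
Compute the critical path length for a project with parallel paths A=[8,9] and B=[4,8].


Path A: 8 + 9 = 17
Path B: 4 + 8 = 12
Critical path = longest = max(17, 12)
= 17 (Path A)


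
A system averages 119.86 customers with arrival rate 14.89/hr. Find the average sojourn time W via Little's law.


Little's law: L = λW → W = L / λ
= 119.86 / 14.89
= 8.05 hours


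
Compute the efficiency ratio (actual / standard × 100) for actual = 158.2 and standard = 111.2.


Efficiency = (actual / standard) × 100
= (158.2 / 111.2) × 100
= 142.3%


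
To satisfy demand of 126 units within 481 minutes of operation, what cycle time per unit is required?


Cycle time = available time / demand
= 481 / 126
= 3.82 min/unit


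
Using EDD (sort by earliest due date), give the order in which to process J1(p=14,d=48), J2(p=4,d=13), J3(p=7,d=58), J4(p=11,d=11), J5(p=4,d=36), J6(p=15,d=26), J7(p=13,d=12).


EDD: sort by earliest due date
  J4: d=11, p=11
  J7: d=12, p=13
  J2: d=13, p=4
  J6: d=26, p=15
  J5: d=36, p=4
  J1: d=48, p=14
  J3: d=58, p=7
Order: J4 → J7 → J2 → J6 → J5 → J1 → J3


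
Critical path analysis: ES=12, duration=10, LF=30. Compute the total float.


EF = ES + duration = 12 + 10 = 22
LS = LF - duration = 30 - 10 = 20
Total Float = LF - EF = 30 - 22
(or LS - ES = 20 - 12)
= 8


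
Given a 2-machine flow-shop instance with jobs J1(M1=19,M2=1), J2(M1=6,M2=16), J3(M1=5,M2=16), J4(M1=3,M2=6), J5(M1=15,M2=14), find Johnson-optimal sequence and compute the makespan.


Johnson's rule:
Group 1 (M1≤M2, sort by M1): ['J4', 'J3', 'J2']
Group 2 (M1>M2, sort desc M2): ['J5', 'J1']
Sequence: J4 → J3 → J2 → J5 → J1
Makespan calculation:
  J4: M1 done=3, M2 done=9
  J3: M1 done=8, M2 done=25
  J2: M1 done=14, M2 done=41
  J5: M1 done=29, M2 done=55
  J1: M1 done=48, M2 done=56
= Sequence: J4 → J3 → J2 → J5 → J1, Makespan: 56


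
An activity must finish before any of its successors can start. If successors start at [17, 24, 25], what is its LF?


LF = min of all successor start times
Successors start at: [17, 24, 25]
LF = min(17, 24, 25)
= 17


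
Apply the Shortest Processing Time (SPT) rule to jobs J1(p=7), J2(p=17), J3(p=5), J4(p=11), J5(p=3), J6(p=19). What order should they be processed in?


SPT: sort by shortest processing time
  J5: p=3
  J3: p=5
  J1: p=7
  J4: p=11
  J2: p=17
  J6: p=19
Order: J5 → J3 → J1 → J4 → J2 → J6


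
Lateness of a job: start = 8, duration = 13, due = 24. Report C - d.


Completion = 8 + 13 = 21
Lateness = C - d = 21 - 24
= -3


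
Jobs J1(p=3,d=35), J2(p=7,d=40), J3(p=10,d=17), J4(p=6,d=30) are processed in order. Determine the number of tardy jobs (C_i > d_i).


Completion vs due date:
  J1: C=3, d=35 → on time
  J2: C=10, d=40 → on time
  J3: C=20, d=17 → TARDY
  J4: C=26, d=30 → on time
Tardy jobs: J3
Count = 1


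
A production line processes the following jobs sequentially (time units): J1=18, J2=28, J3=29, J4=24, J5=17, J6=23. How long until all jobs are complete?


Sequential makespan: sum all processing times
= 18 + 28 + 29 + 24 + 17 + 23
= 139 time units


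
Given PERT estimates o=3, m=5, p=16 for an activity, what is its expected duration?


te = (o + 4m + p) / 6
= (3 + 4×5 + 16) / 6
= (3 + 20 + 16) / 6
= 39 / 6
= 6.50


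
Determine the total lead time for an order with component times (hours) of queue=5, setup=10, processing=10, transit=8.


Lead time = queue + setup + processing + transit
= 5 + 10 + 10 + 8
= 33 hours


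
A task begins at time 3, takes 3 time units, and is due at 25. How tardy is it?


Completion = start + processing = 3 + 3 = 6
Tardiness = max(0, C - d) = max(0, 6 - 25)
= max(0, -19)
= 0


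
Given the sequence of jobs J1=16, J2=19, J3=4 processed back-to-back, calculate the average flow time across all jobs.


Completion times:
  J1: completes at 16
  J2: completes at 35
  J3: completes at 39
Sum = 90
Average = 90/3
= 30.00


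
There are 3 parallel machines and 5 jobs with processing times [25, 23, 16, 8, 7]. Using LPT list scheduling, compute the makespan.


Jobs (LPT sorted): [25, 23, 16, 8, 7]
Machines: 3
  J=25 → Machine 1 (load: 0+25=25)
  J=23 → Machine 2 (load: 0+23=23)
  J=16 → Machine 3 (load: 0+16=16)
  J=8 → Machine 3 (load: 16+8=24)
  J=7 → Machine 2 (load: 23+7=30)
Machine loads: [25, 30, 24]
Makespan = max = 30 time units


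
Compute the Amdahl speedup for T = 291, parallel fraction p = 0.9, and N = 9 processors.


Amdahl's law: T_p = T × ((1-p) + p/N)
= 291 × ((1-0.9) + 0.9/9)
= 291 × (0.10 + 0.1000)
= 291 × 0.2000
= 58.20
Speedup = 291/58.20
= 5.00×


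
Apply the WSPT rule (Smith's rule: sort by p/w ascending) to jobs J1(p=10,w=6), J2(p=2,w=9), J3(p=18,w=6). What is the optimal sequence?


WSPT (Smith's rule): sort by p/w ascending
  J2: p/w = 2/9 = 0.222
  J1: p/w = 10/6 = 1.667
  J3: p/w = 18/6 = 3.000
Order: J2 → J1 → J3


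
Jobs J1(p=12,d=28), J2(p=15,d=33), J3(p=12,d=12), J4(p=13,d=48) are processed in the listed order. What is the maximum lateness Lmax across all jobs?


Lateness per job (L = C - d):
  J1: C=12, d=28, L=-16
  J2: C=27, d=33, L=-6
  J3: C=39, d=12, L=27
  J4: C=52, d=48, L=4
Lmax = max(-16, -6, 27, 4)
= 27


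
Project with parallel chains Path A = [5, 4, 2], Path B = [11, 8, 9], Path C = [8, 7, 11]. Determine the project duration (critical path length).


Path A: 5 + 4 + 2 = 11
Path B: 11 + 8 + 9 = 28
Path C: 8 + 7 + 11 = 26
Critical path = longest = max(11, 28, 26)
= 28 (Path B)


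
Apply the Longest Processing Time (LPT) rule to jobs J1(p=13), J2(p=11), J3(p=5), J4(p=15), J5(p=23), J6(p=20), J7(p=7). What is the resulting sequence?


LPT: sort by longest processing time first
  J5: p=23
  J6: p=20
  J4: p=15
  J1: p=13
  J2: p=11
  J7: p=7
  J3: p=5
Order: J5 → J6 → J4 → J1 → J2 → J7 → J3


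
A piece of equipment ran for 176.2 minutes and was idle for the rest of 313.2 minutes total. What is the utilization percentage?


Utilization = busy / total × 100
= 176.2 / 313.2 × 100
= 56.3%


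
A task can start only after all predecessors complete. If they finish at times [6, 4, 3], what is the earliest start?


ES = max of all predecessor completion times
Predecessors: [6, 4, 3]
ES = max(6, 4, 3)
= 6


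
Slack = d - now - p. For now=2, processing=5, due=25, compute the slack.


Slack = due - current_time - processing
= 25 - 2 - 5
= 18


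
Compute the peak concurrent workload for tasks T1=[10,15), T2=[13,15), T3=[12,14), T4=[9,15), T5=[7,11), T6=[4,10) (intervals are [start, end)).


Check each time point for overlaps:
  t=13: 4 tasks active (T1, T2, T3, T4)
Max concurrent = 4


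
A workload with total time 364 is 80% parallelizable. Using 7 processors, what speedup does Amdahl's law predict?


Amdahl's law: T_p = T × ((1-p) + p/N)
= 364 × ((1-0.8) + 0.8/7)
= 364 × (0.20 + 0.1143)
= 364 × 0.3143
= 114.40
Speedup = 364/114.40
= 3.18×


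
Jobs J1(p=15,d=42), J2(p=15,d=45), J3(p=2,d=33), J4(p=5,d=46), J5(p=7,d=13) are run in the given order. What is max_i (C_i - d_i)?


Lateness per job (L = C - d):
  J1: C=15, d=42, L=-27
  J2: C=30, d=45, L=-15
  J3: C=32, d=33, L=-1
  J4: C=37, d=46, L=-9
  J5: C=44, d=13, L=31
Lmax = max(-27, -15, -1, -9, 31)
= 31


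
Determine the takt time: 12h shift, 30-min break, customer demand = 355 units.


Available = 12×60 - 30 = 690 min
Takt time = 690 / 355
= 1.94 min/unit


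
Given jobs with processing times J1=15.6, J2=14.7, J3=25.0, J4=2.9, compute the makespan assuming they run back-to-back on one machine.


Sequential makespan: sum all processing times
= 15.6 + 14.7 + 25.0 + 2.9
= 58.2 time units


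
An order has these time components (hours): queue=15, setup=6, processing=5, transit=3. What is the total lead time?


Lead time = queue + setup + processing + transit
= 15 + 6 + 5 + 3
= 29 hours


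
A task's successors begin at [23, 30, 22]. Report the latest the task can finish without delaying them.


LF = min of all successor start times
Successors start at: [23, 30, 22]
LF = min(23, 30, 22)
= 22


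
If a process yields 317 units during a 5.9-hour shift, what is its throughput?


Throughput = units / time
= 317 / 5.9
= 53.7 units/hour


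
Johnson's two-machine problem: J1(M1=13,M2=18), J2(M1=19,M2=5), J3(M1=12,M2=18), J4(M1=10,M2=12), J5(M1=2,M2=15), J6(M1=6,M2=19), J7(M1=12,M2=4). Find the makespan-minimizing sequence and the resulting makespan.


Johnson's rule:
Group 1 (M1≤M2, sort by M1): ['J5', 'J6', 'J4', 'J3', 'J1']
Group 2 (M1>M2, sort desc M2): ['J2', 'J7']
Sequence: J5 → J6 → J4 → J3 → J1 → J2 → J7
Makespan calculation:
  J5: M1 done=2, M2 done=17
  J6: M1 done=8, M2 done=36
  J4: M1 done=18, M2 done=48
  J3: M1 done=30, M2 done=66
  J1: M1 done=43, M2 done=84
  J2: M1 done=62, M2 done=89
  J7: M1 done=74, M2 done=93
= Sequence: J5 → J6 → J4 → J3 → J1 → J2 → J7, Makespan: 93


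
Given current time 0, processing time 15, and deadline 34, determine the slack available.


Slack = due - current_time - processing
= 34 - 0 - 15
= 19


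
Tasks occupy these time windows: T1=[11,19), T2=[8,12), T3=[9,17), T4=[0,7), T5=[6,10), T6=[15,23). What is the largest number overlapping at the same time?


Check each time point for overlaps:
  t=9: 3 tasks active (T2, T3, T5)
Max concurrent = 3


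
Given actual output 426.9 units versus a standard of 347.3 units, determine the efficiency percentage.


Efficiency = (actual / standard) × 100
= (426.9 / 347.3) × 100
= 122.9%


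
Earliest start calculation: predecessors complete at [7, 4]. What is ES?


ES = max of all predecessor completion times
Predecessors: [7, 4]
ES = max(7, 4)
= 7


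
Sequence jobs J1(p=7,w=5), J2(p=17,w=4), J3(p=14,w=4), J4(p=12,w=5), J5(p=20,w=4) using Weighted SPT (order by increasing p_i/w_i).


WSPT (Smith's rule): sort by p/w ascending
  J1: p/w = 7/5 = 1.400
  J4: p/w = 12/5 = 2.400
  J3: p/w = 14/4 = 3.500
  J2: p/w = 17/4 = 4.250
  J5: p/w = 20/4 = 5.000
Order: J1 → J4 → J3 → J2 → J5


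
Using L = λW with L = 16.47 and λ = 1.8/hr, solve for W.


Little's law: L = λW → W = L / λ
= 16.47 / 1.8
= 9.15 hours


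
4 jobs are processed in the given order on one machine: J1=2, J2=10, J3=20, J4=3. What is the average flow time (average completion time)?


Completion times:
  J1: completes at 2
  J2: completes at 12
  J3: completes at 32
  J4: completes at 35
Sum = 81
Average = 81/4
= 20.25


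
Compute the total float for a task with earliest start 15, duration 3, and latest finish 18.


EF = ES + duration = 15 + 3 = 18
LS = LF - duration = 18 - 3 = 15
Total Float = LF - EF = 18 - 18
(or LS - ES = 15 - 15)
= 0


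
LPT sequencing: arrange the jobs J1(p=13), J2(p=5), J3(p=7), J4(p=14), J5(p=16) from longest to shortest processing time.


LPT: sort by longest processing time first
  J5: p=16
  J4: p=14
  J1: p=13
  J3: p=7
  J2: p=5
Order: J5 → J4 → J1 → J3 → J2


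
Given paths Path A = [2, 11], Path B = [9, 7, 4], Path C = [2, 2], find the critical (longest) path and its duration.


Path A: 2 + 11 = 13
Path B: 9 + 7 + 4 = 20
Path C: 2 + 2 = 4
Critical path = longest = max(13, 20, 4)
= 20 (Path B)


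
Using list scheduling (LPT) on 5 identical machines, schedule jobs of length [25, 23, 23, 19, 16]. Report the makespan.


Jobs (LPT sorted): [25, 23, 23, 19, 16]
Machines: 5
  J=25 → Machine 1 (load: 0+25=25)
  J=23 → Machine 2 (load: 0+23=23)
  J=23 → Machine 3 (load: 0+23=23)
  J=19 → Machine 4 (load: 0+19=19)
  J=16 → Machine 5 (load: 0+16=16)
Machine loads: [25, 23, 23, 19, 16]
Makespan = max = 25 time units


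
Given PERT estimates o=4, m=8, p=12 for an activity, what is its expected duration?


te = (o + 4m + p) / 6
= (4 + 4×8 + 12) / 6
= (4 + 32 + 12) / 6
= 48 / 6
= 8.00


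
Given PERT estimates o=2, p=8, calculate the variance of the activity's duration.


σ² = ((p - o) / 6)² = (p - o)² / 36
= (8 - 2)² / 36
= 6² / 36
= 36 / 36
= 1.0000


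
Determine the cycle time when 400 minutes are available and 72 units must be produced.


Cycle time = available time / demand
= 400 / 72
= 5.56 min/unit


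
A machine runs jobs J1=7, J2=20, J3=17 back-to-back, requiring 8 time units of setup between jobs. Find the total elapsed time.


Makespan = Σ processing + (n-1) × setup
= (7 + 20 + 17) + (3-1)×8
= 44 + 16
= 60 time units


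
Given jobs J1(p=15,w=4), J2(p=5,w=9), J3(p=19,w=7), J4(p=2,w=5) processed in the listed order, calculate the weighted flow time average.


Completion times:
  J1: C=15, w×C=4×15=60
  J2: C=20, w×C=9×20=180
  J3: C=39, w×C=7×39=273
  J4: C=41, w×C=5×41=205
Sum w×C = 718
Sum w = 25
Weighted avg = 718/25
= 28.72


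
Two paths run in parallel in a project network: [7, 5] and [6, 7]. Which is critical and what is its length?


Path A: 7 + 5 = 12
Path B: 6 + 7 = 13
Critical path = longest = max(12, 13)
= 13 (Path B)


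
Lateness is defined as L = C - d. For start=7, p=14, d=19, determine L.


Completion = 7 + 14 = 21
Lateness = C - d = 21 - 19
= 2


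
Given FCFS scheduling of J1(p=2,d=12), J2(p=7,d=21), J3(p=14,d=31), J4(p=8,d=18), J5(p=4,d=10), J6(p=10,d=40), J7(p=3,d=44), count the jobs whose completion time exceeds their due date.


Completion vs due date:
  J1: C=2, d=12 → on time
  J2: C=9, d=21 → on time
  J3: C=23, d=31 → on time
  J4: C=31, d=18 → TARDY
  J5: C=35, d=10 → TARDY
  J6: C=45, d=40 → TARDY
  J7: C=48, d=44 → TARDY
Tardy jobs: J4, J5, J6, J7
Count = 4


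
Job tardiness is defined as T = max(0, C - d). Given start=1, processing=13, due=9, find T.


Completion = start + processing = 1 + 13 = 14
Tardiness = max(0, C - d) = max(0, 14 - 9)
= max(0, 5)
= 5


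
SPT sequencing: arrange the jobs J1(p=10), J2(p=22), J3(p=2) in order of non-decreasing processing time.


SPT: sort by shortest processing time
  J3: p=2
  J1: p=10
  J2: p=22
Order: J3 → J1 → J2


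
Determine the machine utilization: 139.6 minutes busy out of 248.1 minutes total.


Utilization = busy / total × 100
= 139.6 / 248.1 × 100
= 56.3%


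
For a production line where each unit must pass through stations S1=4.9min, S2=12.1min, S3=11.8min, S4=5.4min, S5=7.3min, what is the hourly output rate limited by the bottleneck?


Bottleneck = longest station time
Station times: [4.9, 12.1, 11.8, 5.4, 7.3]
Max = 12.1 min
Rate = 60 / 12.1
= 4.96 units/hour (bottleneck: 12.1min)


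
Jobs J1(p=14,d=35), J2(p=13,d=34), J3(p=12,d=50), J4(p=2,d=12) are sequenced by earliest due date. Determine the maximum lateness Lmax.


EDD order: J4 → J2 → J1 → J3
Completion and lateness:
  J4: C=2, d=12, L=2-12=-10
  J2: C=15, d=34, L=15-34=-19
  J1: C=29, d=35, L=29-35=-6
  J3: C=41, d=50, L=41-50=-9
Lmax = max(-10, -19, -6, -9)
= -6


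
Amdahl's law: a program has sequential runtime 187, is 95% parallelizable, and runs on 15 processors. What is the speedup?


Amdahl's law: T_p = T × ((1-p) + p/N)
= 187 × ((1-0.95) + 0.95/15)
= 187 × (0.05 + 0.0633)
= 187 × 0.1133
= 21.19
Speedup = 187/21.19
= 8.82×


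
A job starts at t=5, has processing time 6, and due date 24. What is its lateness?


Completion = 5 + 6 = 11
Lateness = C - d = 11 - 24
= -13


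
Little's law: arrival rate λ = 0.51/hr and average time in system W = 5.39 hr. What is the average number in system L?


Little's law: L = λ × W
= 0.51 × 5.39
= 2.75


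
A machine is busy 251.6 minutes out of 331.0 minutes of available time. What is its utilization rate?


Utilization = busy / total × 100
= 251.6 / 331.0 × 100
= 76.0%


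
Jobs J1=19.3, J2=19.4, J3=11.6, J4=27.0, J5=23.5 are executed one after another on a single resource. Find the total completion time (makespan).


Sequential makespan: sum all processing times
= 19.3 + 19.4 + 11.6 + 27.0 + 23.5
= 100.8 time units


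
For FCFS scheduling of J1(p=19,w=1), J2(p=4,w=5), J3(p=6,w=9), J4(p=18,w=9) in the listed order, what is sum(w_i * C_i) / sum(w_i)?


Completion times:
  J1: C=19, w×C=1×19=19
  J2: C=23, w×C=5×23=115
  J3: C=29, w×C=9×29=261
  J4: C=47, w×C=9×47=423
Sum w×C = 818
Sum w = 24
Weighted avg = 818/24
= 34.08


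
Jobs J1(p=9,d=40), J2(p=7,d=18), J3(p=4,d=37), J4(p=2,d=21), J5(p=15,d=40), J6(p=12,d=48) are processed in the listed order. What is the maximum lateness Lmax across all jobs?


Lateness per job (L = C - d):
  J1: C=9, d=40, L=-31
  J2: C=16, d=18, L=-2
  J3: C=20, d=37, L=-17
  J4: C=22, d=21, L=1
  J5: C=37, d=40, L=-3
  J6: C=49, d=48, L=1
Lmax = max(-31, -2, -17, 1, -3, 1)
= 1


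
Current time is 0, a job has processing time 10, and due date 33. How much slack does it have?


Slack = due - current_time - processing
= 33 - 0 - 10
= 23


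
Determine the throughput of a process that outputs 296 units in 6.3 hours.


Throughput = units / time
= 296 / 6.3
= 47.0 units/hour
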